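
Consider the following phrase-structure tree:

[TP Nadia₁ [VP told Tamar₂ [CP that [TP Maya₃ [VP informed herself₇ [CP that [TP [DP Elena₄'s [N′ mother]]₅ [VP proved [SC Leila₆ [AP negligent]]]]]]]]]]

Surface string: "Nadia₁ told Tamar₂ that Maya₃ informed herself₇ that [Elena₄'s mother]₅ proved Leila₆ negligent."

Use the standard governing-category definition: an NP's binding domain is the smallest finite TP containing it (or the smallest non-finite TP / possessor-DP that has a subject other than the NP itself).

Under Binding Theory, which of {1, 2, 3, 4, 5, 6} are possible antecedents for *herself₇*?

*herself* is an anaphor, so Principle A applies: it must be bound in its binding domain.
Binding domain of *herself₇*: the embedded TP, whose subject is Maya₃.
*Nadia₁* c-commands the anaphor but is outside its binding domain → cannot satisfy Principle A.
*Tamar₂* c-commands the anaphor but is outside its binding domain → cannot satisfy Principle A.
*Maya₃* c-commands the anaphor within its binding domain → licit binder.
*Elena₄* does not c-command the anaphor → cannot bind it.
*[Elena₄'s mother]₅* does not c-command the anaphor → cannot bind it.
*Leila₆* does not c-command the anaphor → cannot bind it.

{3}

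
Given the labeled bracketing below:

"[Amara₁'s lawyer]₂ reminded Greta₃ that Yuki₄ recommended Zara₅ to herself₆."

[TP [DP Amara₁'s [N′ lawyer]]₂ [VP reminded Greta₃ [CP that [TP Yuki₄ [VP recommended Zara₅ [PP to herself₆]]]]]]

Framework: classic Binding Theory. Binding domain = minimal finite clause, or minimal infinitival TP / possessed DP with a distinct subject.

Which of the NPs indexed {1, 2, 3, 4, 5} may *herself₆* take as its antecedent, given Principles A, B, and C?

{4, 5}

*herself* is an anaphor, so Principle A applies: it must be bound in its binding domain.
Binding domain of *herself₆*: the embedded TP, whose subject is Yuki₄.
*Amara₁* does not c-command the anaphor → cannot bind it.
*[Amara₁'s lawyer]₂* c-commands the anaphor but is outside its binding domain → cannot satisfy Principle A.
*Greta₃* c-commands the anaphor but is outside its binding domain → cannot satisfy Principle A.
*Yuki₄* c-commands the anaphor within its binding domain → licit binder.
*Zara₅* c-commands the anaphor within its binding domain → licit binder.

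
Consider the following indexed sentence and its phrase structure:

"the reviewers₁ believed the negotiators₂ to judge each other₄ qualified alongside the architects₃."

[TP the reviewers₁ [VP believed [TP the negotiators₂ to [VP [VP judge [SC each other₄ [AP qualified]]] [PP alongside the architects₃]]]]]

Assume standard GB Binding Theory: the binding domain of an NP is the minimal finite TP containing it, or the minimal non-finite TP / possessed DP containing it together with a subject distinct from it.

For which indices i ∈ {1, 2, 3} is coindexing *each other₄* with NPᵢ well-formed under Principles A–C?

*each other* is an anaphor, so Principle A applies: it must be bound in its binding domain.
Binding domain of *each other₄*: the embedded TP, whose subject is the negotiators₂.
*the reviewers₁* c-commands the anaphor but is outside its binding domain → cannot satisfy Principle A.
*the negotiators₂* c-commands the anaphor within its binding domain → licit binder.
*the architects₃* does not c-command the anaphor → cannot bind it.

{2}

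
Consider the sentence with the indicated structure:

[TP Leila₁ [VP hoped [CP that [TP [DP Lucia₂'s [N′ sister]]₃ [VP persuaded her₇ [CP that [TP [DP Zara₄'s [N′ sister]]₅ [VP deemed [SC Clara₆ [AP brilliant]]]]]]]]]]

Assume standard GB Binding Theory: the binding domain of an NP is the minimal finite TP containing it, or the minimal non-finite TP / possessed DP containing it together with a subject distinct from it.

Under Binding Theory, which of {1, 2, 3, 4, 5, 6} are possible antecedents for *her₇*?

{1, 2}

*her* is a pronoun, so Principle B applies: it must be free in its binding domain.
Binding domain of *her₇*: the embedded TP, whose subject is [Lucia₂'s sister]₃.
*Leila₁* c-commands the pronoun but from outside its binding domain, and is not c-commanded by it → coindexation permitted.
*Lucia₂* and the pronoun do not c-command one another → neither Principle B nor Principle C is at stake; coindexation permitted.
*[Lucia₂'s sister]₃* c-commands the pronoun within its binding domain → coindexation would violate Principle B.
*Zara₄*: the pronoun c-commands this R-expression → coindexation would violate Principle C on *Zara₄*.
*[Zara₄'s sister]₅*: the pronoun c-commands this R-expression → coindexation would violate Principle C on *[Zara₄'s sister]₅*.
*Clara₆*: the pronoun c-commands this R-expression → coindexation would violate Principle C on *Clara₆*.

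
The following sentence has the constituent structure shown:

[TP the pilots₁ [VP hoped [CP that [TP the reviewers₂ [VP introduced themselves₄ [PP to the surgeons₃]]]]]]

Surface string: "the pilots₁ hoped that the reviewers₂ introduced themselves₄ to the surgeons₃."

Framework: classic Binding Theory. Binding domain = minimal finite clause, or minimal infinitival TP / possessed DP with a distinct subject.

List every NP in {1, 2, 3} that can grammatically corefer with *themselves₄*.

{2}

*themselves* is an anaphor, so Principle A applies: it must be bound in its binding domain.
Binding domain of *themselves₄*: the embedded TP, whose subject is the reviewers₂.
*the pilots₁* c-commands the anaphor but is outside its binding domain → cannot satisfy Principle A.
*the reviewers₂* c-commands the anaphor within its binding domain → licit binder.
*the surgeons₃* does not c-command the anaphor → cannot bind it.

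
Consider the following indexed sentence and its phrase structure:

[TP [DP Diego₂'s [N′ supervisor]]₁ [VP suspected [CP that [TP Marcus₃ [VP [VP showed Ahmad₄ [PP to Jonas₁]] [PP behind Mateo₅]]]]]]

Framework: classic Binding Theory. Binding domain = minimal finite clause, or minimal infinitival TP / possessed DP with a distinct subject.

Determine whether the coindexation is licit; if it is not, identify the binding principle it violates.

The two coindexed NPs are *[Diego₂'s supervisor]₁* and *Jonas₁*.
*Jonas₁* is an R-expression. Principle C requires it to be free everywhere.
*[Diego₂'s supervisor]₁* c-commands it and carries the same index.
The R-expression is bound → Principle C violation.

Principle C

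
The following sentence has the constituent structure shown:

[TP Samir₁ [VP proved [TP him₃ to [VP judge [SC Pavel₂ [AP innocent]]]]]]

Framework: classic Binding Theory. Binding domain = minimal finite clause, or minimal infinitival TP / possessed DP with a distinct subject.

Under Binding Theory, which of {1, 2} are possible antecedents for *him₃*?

*him* is a pronoun, so Principle B applies: it must be free in its binding domain.
Binding domain of *him₃*: the matrix TP, whose subject is Samir₁.
*Samir₁* c-commands the pronoun within its binding domain → coindexation would violate Principle B.
*Pavel₂*: the pronoun c-commands this R-expression → coindexation would violate Principle C on *Pavel₂*.

none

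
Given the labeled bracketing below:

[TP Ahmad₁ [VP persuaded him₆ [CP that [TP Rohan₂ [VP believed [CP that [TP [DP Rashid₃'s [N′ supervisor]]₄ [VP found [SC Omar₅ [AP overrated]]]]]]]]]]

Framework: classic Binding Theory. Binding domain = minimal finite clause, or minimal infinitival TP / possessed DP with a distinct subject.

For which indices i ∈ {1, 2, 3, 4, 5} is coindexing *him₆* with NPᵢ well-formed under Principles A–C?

*him* is a pronoun, so Principle B applies: it must be free in its binding domain.
Binding domain of *him₆*: the matrix TP, whose subject is Ahmad₁.
*Ahmad₁* c-commands the pronoun within its binding domain → coindexation would violate Principle B.
*Rohan₂*: the pronoun c-commands this R-expression → coindexation would violate Principle C on *Rohan₂*.
*Rashid₃*: the pronoun c-commands this R-expression → coindexation would violate Principle C on *Rashid₃*.
*[Rashid₃'s supervisor]₄*: the pronoun c-commands this R-expression → coindexation would violate Principle C on *[Rashid₃'s supervisor]₄*.
*Omar₅*: the pronoun c-commands this R-expression → coindexation would violate Principle C on *Omar₅*.

none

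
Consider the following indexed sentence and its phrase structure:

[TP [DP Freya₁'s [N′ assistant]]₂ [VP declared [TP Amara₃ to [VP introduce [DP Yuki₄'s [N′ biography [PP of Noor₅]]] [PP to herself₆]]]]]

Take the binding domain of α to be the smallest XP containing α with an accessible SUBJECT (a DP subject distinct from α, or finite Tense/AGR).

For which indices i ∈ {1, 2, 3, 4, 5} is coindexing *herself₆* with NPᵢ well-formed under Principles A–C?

{3}

*herself* is an anaphor, so Principle A applies: it must be bound in its binding domain.
Binding domain of *herself₆*: the embedded TP, whose subject is Amara₃.
*Freya₁* does not c-command the anaphor → cannot bind it.
*[Freya₁'s assistant]₂* c-commands the anaphor but is outside its binding domain → cannot satisfy Principle A.
*Amara₃* c-commands the anaphor within its binding domain → licit binder.
*Yuki₄* does not c-command the anaphor → cannot bind it.
*Noor₅* does not c-command the anaphor → cannot bind it.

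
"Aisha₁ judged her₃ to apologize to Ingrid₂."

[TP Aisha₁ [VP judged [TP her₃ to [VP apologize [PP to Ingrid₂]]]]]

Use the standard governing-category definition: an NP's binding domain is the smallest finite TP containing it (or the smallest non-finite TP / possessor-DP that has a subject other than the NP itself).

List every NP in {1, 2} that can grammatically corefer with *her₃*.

none

*her* is a pronoun, so Principle B applies: it must be free in its binding domain.
Binding domain of *her₃*: the matrix TP, whose subject is Aisha₁.
*Aisha₁* c-commands the pronoun within its binding domain → coindexation would violate Principle B.
*Ingrid₂*: the pronoun c-commands this R-expression → coindexation would violate Principle C on *Ingrid₂*.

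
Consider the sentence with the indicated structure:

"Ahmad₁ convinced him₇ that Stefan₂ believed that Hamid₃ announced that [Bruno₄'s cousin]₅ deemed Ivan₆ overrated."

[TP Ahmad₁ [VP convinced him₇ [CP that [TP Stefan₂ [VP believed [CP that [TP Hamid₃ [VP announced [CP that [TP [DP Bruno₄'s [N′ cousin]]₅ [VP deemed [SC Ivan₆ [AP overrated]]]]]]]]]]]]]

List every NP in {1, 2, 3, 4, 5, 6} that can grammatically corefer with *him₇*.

none

*him* is a pronoun, so Principle B applies: it must be free in its binding domain.
Binding domain of *him₇*: the matrix TP, whose subject is Ahmad₁.
*Ahmad₁* c-commands the pronoun within its binding domain → coindexation would violate Principle B.
*Stefan₂*: the pronoun c-commands this R-expression → coindexation would violate Principle C on *Stefan₂*.
*Hamid₃*: the pronoun c-commands this R-expression → coindexation would violate Principle C on *Hamid₃*.
*Bruno₄*: the pronoun c-commands this R-expression → coindexation would violate Principle C on *Bruno₄*.
*[Bruno₄'s cousin]₅*: the pronoun c-commands this R-expression → coindexation would violate Principle C on *[Bruno₄'s cousin]₅*.
*Ivan₆*: the pronoun c-commands this R-expression → coindexation would violate Principle C on *Ivan₆*.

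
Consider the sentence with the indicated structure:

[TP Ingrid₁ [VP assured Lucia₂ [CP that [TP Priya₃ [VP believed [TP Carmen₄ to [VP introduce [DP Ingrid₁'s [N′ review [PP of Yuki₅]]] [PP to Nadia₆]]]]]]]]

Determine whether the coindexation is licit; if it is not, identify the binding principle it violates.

Principle C

The two coindexed NPs are *Ingrid₁* (the lower occurrence) and *Ingrid₁* (the higher occurrence).
*Ingrid₁* (the lower occurrence) is an R-expression. Principle C requires it to be free everywhere.
*Ingrid₁* (the higher occurrence) c-commands it and carries the same index.
The R-expression is bound → Principle C violation.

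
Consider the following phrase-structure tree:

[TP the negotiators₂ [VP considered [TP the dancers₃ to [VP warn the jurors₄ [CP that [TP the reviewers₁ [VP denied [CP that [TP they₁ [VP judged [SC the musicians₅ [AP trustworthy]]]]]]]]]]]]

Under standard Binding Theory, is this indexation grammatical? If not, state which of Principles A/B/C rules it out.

grammatical

The two coindexed NPs are *the reviewers₁* and *they₁*.
*they₁* is a pronoun; nothing c-commands it within its binding domain (the embedded TP.), so Principle B holds trivially.
*the reviewers₁* is an R-expression; *they₁* does not c-command it, and no other NP shares its index, so Principle C is satisfied.
All principles are respected.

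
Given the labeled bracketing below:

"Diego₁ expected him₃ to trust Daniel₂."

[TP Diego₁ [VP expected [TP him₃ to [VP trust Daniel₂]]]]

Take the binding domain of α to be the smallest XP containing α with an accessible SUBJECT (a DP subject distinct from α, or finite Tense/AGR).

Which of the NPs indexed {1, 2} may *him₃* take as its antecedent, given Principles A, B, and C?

*him* is a pronoun, so Principle B applies: it must be free in its binding domain.
Binding domain of *him₃*: the matrix TP, whose subject is Diego₁.
*Diego₁* c-commands the pronoun within its binding domain → coindexation would violate Principle B.
*Daniel₂*: the pronoun c-commands this R-expression → coindexation would violate Principle C on *Daniel₂*.

none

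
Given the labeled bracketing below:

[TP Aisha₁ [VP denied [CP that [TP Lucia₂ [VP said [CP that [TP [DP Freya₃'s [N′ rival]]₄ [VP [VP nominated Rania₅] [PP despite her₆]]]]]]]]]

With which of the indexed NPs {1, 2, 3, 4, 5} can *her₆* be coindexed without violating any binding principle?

{1, 2, 3, 5}

*her* is a pronoun, so Principle B applies: it must be free in its binding domain.
Binding domain of *her₆*: the embedded TP, whose subject is [Freya₃'s rival]₄.
*Aisha₁* c-commands the pronoun but from outside its binding domain, and is not c-commanded by it → coindexation permitted.
*Lucia₂* c-commands the pronoun but from outside its binding domain, and is not c-commanded by it → coindexation permitted.
*Freya₃* and the pronoun do not c-command one another → neither Principle B nor Principle C is at stake; coindexation permitted.
*[Freya₃'s rival]₄* c-commands the pronoun within its binding domain → coindexation would violate Principle B.
*Rania₅* and the pronoun do not c-command one another → neither Principle B nor Principle C is at stake; coindexation permitted.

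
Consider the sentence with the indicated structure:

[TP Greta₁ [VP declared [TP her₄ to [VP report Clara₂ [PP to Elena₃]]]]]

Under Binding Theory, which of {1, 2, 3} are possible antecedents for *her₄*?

none

*her* is a pronoun, so Principle B applies: it must be free in its binding domain.
Binding domain of *her₄*: the matrix TP, whose subject is Greta₁.
*Greta₁* c-commands the pronoun within its binding domain → coindexation would violate Principle B.
*Clara₂*: the pronoun c-commands this R-expression → coindexation would violate Principle C on *Clara₂*.
*Elena₃*: the pronoun c-commands this R-expression → coindexation would violate Principle C on *Elena₃*.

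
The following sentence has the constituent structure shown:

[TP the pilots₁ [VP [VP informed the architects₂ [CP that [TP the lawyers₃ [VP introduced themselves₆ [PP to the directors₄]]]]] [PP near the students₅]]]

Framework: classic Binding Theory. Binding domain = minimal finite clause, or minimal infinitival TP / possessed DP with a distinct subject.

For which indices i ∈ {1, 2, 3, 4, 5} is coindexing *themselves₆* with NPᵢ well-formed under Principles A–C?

*themselves* is an anaphor, so Principle A applies: it must be bound in its binding domain.
Binding domain of *themselves₆*: the embedded TP, whose subject is the lawyers₃.
*the pilots₁* c-commands the anaphor but is outside its binding domain → cannot satisfy Principle A.
*the architects₂* c-commands the anaphor but is outside its binding domain → cannot satisfy Principle A.
*the lawyers₃* c-commands the anaphor within its binding domain → licit binder.
*the directors₄* does not c-command the anaphor → cannot bind it.
*the students₅* does not c-command the anaphor → cannot bind it.

{3}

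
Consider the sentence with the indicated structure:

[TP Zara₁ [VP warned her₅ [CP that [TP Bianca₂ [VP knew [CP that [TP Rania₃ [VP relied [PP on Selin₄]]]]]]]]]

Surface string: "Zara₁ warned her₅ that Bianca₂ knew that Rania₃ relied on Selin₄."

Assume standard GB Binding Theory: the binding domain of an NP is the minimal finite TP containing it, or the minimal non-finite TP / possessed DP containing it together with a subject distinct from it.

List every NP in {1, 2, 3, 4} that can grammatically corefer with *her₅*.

*her* is a pronoun, so Principle B applies: it must be free in its binding domain.
Binding domain of *her₅*: the matrix TP, whose subject is Zara₁.
*Zara₁* c-commands the pronoun within its binding domain → coindexation would violate Principle B.
*Bianca₂*: the pronoun c-commands this R-expression → coindexation would violate Principle C on *Bianca₂*.
*Rania₃*: the pronoun c-commands this R-expression → coindexation would violate Principle C on *Rania₃*.
*Selin₄*: the pronoun c-commands this R-expression → coindexation would violate Principle C on *Selin₄*.

none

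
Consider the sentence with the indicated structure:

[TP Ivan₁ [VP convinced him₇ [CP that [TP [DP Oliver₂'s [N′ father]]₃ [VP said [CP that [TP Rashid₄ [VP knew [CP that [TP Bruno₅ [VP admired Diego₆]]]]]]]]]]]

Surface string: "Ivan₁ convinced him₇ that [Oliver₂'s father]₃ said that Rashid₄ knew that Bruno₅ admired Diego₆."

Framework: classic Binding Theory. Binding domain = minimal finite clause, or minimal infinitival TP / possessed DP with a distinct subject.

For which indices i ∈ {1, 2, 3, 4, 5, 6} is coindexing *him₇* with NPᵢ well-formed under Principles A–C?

*him* is a pronoun, so Principle B applies: it must be free in its binding domain.
Binding domain of *him₇*: the matrix TP, whose subject is Ivan₁.
*Ivan₁* c-commands the pronoun within its binding domain → coindexation would violate Principle B.
*Oliver₂*: the pronoun c-commands this R-expression → coindexation would violate Principle C on *Oliver₂*.
*[Oliver₂'s father]₃*: the pronoun c-commands this R-expression → coindexation would violate Principle C on *[Oliver₂'s father]₃*.
*Rashid₄*: the pronoun c-commands this R-expression → coindexation would violate Principle C on *Rashid₄*.
*Bruno₅*: the pronoun c-commands this R-expression → coindexation would violate Principle C on *Bruno₅*.
*Diego₆*: the pronoun c-commands this R-expression → coindexation would violate Principle C on *Diego₆*.

none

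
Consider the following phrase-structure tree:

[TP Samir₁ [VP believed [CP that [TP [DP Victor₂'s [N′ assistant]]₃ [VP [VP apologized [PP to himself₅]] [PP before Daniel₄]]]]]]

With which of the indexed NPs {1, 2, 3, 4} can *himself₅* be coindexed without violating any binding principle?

*himself* is an anaphor, so Principle A applies: it must be bound in its binding domain.
Binding domain of *himself₅*: the embedded TP, whose subject is [Victor₂'s assistant]₃.
*Samir₁* c-commands the anaphor but is outside its binding domain → cannot satisfy Principle A.
*Victor₂* does not c-command the anaphor → cannot bind it.
*[Victor₂'s assistant]₃* c-commands the anaphor within its binding domain → licit binder.
*Daniel₄* does not c-command the anaphor → cannot bind it.

{3}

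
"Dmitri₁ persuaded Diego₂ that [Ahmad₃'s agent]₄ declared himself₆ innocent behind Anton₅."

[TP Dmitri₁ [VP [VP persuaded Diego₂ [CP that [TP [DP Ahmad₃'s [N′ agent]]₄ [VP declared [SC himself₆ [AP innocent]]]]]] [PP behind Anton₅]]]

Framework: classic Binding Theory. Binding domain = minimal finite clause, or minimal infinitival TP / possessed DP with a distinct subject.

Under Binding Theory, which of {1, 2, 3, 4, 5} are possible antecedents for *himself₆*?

*himself* is an anaphor, so Principle A applies: it must be bound in its binding domain.
Binding domain of *himself₆*: the embedded TP, whose subject is [Ahmad₃'s agent]₄.
*Dmitri₁* c-commands the anaphor but is outside its binding domain → cannot satisfy Principle A.
*Diego₂* c-commands the anaphor but is outside its binding domain → cannot satisfy Principle A.
*Ahmad₃* does not c-command the anaphor → cannot bind it.
*[Ahmad₃'s agent]₄* c-commands the anaphor within its binding domain → licit binder.
*Anton₅* does not c-command the anaphor → cannot bind it.

{4}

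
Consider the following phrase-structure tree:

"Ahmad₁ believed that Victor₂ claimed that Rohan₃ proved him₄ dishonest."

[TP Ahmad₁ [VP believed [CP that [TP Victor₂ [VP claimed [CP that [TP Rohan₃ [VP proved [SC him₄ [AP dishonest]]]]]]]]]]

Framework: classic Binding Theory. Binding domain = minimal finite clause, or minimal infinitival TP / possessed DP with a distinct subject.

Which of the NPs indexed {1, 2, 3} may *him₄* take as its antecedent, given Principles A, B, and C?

*him* is a pronoun, so Principle B applies: it must be free in its binding domain.
Binding domain of *him₄*: the embedded TP, whose subject is Rohan₃.
*Ahmad₁* c-commands the pronoun but from outside its binding domain, and is not c-commanded by it → coindexation permitted.
*Victor₂* c-commands the pronoun but from outside its binding domain, and is not c-commanded by it → coindexation permitted.
*Rohan₃* c-commands the pronoun within its binding domain → coindexation would violate Principle B.

{1, 2}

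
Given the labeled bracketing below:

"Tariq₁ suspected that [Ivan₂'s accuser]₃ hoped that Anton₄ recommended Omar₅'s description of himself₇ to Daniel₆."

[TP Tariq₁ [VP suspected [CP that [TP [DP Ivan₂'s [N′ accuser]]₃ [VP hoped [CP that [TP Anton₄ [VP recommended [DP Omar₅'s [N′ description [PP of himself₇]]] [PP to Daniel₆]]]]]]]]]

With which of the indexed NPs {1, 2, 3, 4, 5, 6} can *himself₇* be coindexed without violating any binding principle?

*himself* is an anaphor, so Principle A applies: it must be bound in its binding domain.
Binding domain of *himself₇*: the possessed DP, whose subject is Omar₅.
*Tariq₁* c-commands the anaphor but is outside its binding domain → cannot satisfy Principle A.
*Ivan₂* does not c-command the anaphor → cannot bind it.
*[Ivan₂'s accuser]₃* c-commands the anaphor but is outside its binding domain → cannot satisfy Principle A.
*Anton₄* c-commands the anaphor but is outside its binding domain → cannot satisfy Principle A.
*Omar₅* c-commands the anaphor within its binding domain → licit binder.
*Daniel₆* does not c-command the anaphor → cannot bind it.

{5}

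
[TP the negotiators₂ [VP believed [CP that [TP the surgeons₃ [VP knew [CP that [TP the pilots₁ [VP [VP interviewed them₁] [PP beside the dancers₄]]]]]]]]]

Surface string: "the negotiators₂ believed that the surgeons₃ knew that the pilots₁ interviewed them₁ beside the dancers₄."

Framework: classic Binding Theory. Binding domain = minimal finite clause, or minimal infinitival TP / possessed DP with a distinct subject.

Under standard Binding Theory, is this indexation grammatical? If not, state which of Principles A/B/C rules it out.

The two coindexed NPs are *the pilots₁* and *them₁*.
*them₁* is a pronoun. Its binding domain is the embedded TP, whose subject is the pilots₁.
*the pilots₁* c-commands it within that domain and carries the same index.
The pronoun is locally bound → Principle B violation.

Principle B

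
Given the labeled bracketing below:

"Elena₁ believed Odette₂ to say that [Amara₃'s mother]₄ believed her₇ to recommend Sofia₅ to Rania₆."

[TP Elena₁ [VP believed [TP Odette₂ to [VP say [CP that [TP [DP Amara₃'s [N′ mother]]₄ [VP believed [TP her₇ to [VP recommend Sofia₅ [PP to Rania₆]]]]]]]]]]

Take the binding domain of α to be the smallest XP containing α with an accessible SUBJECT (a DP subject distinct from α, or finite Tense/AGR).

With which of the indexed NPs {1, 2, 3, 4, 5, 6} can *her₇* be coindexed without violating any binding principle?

{1, 2, 3}

*her* is a pronoun, so Principle B applies: it must be free in its binding domain.
Binding domain of *her₇*: the embedded TP, whose subject is [Amara₃'s mother]₄.
*Elena₁* c-commands the pronoun but from outside its binding domain, and is not c-commanded by it → coindexation permitted.
*Odette₂* c-commands the pronoun but from outside its binding domain, and is not c-commanded by it → coindexation permitted.
*Amara₃* and the pronoun do not c-command one another → neither Principle B nor Principle C is at stake; coindexation permitted.
*[Amara₃'s mother]₄* c-commands the pronoun within its binding domain → coindexation would violate Principle B.
*Sofia₅*: the pronoun c-commands this R-expression → coindexation would violate Principle C on *Sofia₅*.
*Rania₆*: the pronoun c-commands this R-expression → coindexation would violate Principle C on *Rania₆*.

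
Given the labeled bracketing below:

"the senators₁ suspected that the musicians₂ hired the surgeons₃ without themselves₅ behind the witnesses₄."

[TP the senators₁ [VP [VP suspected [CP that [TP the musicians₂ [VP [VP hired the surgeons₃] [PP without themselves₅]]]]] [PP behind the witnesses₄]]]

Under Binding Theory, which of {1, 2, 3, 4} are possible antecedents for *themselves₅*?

*themselves* is an anaphor, so Principle A applies: it must be bound in its binding domain.
Binding domain of *themselves₅*: the embedded TP, whose subject is the musicians₂.
*the senators₁* c-commands the anaphor but is outside its binding domain → cannot satisfy Principle A.
*the musicians₂* c-commands the anaphor within its binding domain → licit binder.
*the surgeons₃* does not c-command the anaphor → cannot bind it.
*the witnesses₄* does not c-command the anaphor → cannot bind it.

{2}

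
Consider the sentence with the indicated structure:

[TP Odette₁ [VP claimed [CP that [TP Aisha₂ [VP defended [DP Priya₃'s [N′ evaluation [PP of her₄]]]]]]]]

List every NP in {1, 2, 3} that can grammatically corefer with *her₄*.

{1, 2}

*her* is a pronoun, so Principle B applies: it must be free in its binding domain.
Binding domain of *her₄*: the possessed DP, whose subject is Priya₃.
*Odette₁* c-commands the pronoun but from outside its binding domain, and is not c-commanded by it → coindexation permitted.
*Aisha₂* c-commands the pronoun but from outside its binding domain, and is not c-commanded by it → coindexation permitted.
*Priya₃* c-commands the pronoun within its binding domain → coindexation would violate Principle B.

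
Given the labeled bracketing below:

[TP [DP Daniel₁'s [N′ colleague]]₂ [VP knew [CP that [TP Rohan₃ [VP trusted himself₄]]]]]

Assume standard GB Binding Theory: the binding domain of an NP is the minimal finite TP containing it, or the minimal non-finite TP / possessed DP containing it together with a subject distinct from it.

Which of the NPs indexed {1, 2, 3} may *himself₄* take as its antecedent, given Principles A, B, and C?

*himself* is an anaphor, so Principle A applies: it must be bound in its binding domain.
Binding domain of *himself₄*: the embedded TP, whose subject is Rohan₃.
*Daniel₁* does not c-command the anaphor → cannot bind it.
*[Daniel₁'s colleague]₂* c-commands the anaphor but is outside its binding domain → cannot satisfy Principle A.
*Rohan₃* c-commands the anaphor within its binding domain → licit binder.

{3}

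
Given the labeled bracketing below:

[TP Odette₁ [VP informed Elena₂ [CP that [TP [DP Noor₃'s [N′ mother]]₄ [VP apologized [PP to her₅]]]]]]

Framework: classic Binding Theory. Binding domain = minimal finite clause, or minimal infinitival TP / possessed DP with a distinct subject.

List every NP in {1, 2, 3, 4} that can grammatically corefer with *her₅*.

{1, 2, 3}

*her* is a pronoun, so Principle B applies: it must be free in its binding domain.
Binding domain of *her₅*: the embedded TP, whose subject is [Noor₃'s mother]₄.
*Odette₁* c-commands the pronoun but from outside its binding domain, and is not c-commanded by it → coindexation permitted.
*Elena₂* c-commands the pronoun but from outside its binding domain, and is not c-commanded by it → coindexation permitted.
*Noor₃* and the pronoun do not c-command one another → neither Principle B nor Principle C is at stake; coindexation permitted.
*[Noor₃'s mother]₄* c-commands the pronoun within its binding domain → coindexation would violate Principle B.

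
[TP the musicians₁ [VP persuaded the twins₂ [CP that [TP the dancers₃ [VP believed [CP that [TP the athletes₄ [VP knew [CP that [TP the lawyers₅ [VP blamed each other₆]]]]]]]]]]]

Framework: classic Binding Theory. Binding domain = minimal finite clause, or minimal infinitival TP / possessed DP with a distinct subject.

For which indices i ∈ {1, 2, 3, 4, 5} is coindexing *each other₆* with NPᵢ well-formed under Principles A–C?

{5}

*each other* is an anaphor, so Principle A applies: it must be bound in its binding domain.
Binding domain of *each other₆*: the embedded TP, whose subject is the lawyers₅.
*the musicians₁* c-commands the anaphor but is outside its binding domain → cannot satisfy Principle A.
*the twins₂* c-commands the anaphor but is outside its binding domain → cannot satisfy Principle A.
*the dancers₃* c-commands the anaphor but is outside its binding domain → cannot satisfy Principle A.
*the athletes₄* c-commands the anaphor but is outside its binding domain → cannot satisfy Principle A.
*the lawyers₅* c-commands the anaphor within its binding domain → licit binder.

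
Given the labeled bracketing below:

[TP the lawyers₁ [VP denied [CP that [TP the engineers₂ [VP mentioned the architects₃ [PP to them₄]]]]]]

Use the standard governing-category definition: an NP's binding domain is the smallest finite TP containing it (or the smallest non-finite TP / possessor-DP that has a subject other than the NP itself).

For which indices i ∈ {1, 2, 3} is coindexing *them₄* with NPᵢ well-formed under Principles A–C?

{1}

*them* is a pronoun, so Principle B applies: it must be free in its binding domain.
Binding domain of *them₄*: the embedded TP, whose subject is the engineers₂.
*the lawyers₁* c-commands the pronoun but from outside its binding domain, and is not c-commanded by it → coindexation permitted.
*the engineers₂* c-commands the pronoun within its binding domain → coindexation would violate Principle B.
*the architects₃* c-commands the pronoun within its binding domain → coindexation would violate Principle B.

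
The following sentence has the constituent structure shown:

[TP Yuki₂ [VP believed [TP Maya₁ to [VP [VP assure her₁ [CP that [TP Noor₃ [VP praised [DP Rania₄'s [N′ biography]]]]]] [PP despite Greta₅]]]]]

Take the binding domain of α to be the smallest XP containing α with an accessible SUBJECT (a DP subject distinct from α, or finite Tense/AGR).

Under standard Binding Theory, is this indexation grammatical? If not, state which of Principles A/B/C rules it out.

Principle B

The two coindexed NPs are *Maya₁* and *her₁*.
*her₁* is a pronoun. Its binding domain is the embedded TP, whose subject is Maya₁.
*Maya₁* c-commands it within that domain and carries the same index.
The pronoun is locally bound → Principle B violation.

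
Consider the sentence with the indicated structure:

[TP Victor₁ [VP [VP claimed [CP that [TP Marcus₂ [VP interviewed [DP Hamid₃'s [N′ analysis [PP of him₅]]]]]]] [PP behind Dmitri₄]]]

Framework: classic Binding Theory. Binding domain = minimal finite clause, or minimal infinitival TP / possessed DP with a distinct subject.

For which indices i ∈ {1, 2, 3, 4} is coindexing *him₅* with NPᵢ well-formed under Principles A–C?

{1, 2, 4}

*him* is a pronoun, so Principle B applies: it must be free in its binding domain.
Binding domain of *him₅*: the possessed DP, whose subject is Hamid₃.
*Victor₁* c-commands the pronoun but from outside its binding domain, and is not c-commanded by it → coindexation permitted.
*Marcus₂* c-commands the pronoun but from outside its binding domain, and is not c-commanded by it → coindexation permitted.
*Hamid₃* c-commands the pronoun within its binding domain → coindexation would violate Principle B.
*Dmitri₄* and the pronoun do not c-command one another → neither Principle B nor Principle C is at stake; coindexation permitted.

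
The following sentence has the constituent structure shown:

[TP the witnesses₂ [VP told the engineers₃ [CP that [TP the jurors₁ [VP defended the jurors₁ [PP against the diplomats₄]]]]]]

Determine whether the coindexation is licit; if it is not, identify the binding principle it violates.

The two coindexed NPs are *the jurors₁* (the lower occurrence) and *the jurors₁* (the higher occurrence).
*the jurors₁* (the lower occurrence) is an R-expression. Principle C requires it to be free everywhere.
*the jurors₁* (the higher occurrence) c-commands it and carries the same index.
The R-expression is bound → Principle C violation.

Principle C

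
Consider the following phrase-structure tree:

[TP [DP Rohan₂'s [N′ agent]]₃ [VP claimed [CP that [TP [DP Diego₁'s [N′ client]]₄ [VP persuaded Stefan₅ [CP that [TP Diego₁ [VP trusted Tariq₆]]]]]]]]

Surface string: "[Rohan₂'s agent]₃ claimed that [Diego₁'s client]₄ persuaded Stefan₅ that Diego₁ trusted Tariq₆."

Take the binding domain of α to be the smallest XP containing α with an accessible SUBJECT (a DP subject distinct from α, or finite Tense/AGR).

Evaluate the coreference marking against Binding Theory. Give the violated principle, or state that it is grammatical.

The two coindexed NPs are *Diego₁* and *Diego₁*.
*Diego₁* is an R-expression; no coindexed NP c-commands it, so Principle C holds.
*Diego₁* is an R-expression; *Diego₁* does not c-command it, and no other NP shares its index, so Principle C is satisfied.
All principles are respected.

grammatical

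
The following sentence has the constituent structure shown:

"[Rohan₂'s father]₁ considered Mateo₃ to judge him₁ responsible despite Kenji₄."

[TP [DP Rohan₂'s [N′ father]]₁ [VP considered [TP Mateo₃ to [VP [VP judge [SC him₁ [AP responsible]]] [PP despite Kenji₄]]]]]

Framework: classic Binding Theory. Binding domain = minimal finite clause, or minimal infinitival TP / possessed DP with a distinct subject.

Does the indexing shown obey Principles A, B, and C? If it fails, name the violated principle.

The two coindexed NPs are *[Rohan₂'s father]₁* and *him₁*.
*him₁* is a pronoun; its binding domain is the embedded TP, whose subject is Mateo₃. Within that domain it is c-commanded only by *Mateo₃*, which carries a different index — the pronoun is free locally, so Principle B holds.
*[Rohan₂'s father]₁* is an R-expression; *him₁* does not c-command it, and no other NP shares its index, so Principle C is satisfied.
All principles are respected.

grammatical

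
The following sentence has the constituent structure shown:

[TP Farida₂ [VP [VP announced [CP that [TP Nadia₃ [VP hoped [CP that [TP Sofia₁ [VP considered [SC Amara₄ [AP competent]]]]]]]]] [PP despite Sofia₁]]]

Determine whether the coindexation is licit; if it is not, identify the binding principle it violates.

The two coindexed NPs are *Sofia₁* and *Sofia₁*.
*Sofia₁* is an R-expression; no coindexed NP c-commands it, so Principle C holds.
*Sofia₁* is an R-expression; *Sofia₁* does not c-command it, and no other NP shares its index, so Principle C is satisfied.
All principles are respected.

grammatical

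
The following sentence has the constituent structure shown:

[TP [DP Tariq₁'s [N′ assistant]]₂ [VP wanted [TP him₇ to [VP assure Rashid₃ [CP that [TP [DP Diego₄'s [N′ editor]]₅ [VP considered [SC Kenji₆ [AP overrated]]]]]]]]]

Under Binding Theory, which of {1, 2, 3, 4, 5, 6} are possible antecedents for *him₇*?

*him* is a pronoun, so Principle B applies: it must be free in its binding domain.
Binding domain of *him₇*: the matrix TP, whose subject is [Tariq₁'s assistant]₂.
*Tariq₁* and the pronoun do not c-command one another → neither Principle B nor Principle C is at stake; coindexation permitted.
*[Tariq₁'s assistant]₂* c-commands the pronoun within its binding domain → coindexation would violate Principle B.
*Rashid₃*: the pronoun c-commands this R-expression → coindexation would violate Principle C on *Rashid₃*.
*Diego₄*: the pronoun c-commands this R-expression → coindexation would violate Principle C on *Diego₄*.
*[Diego₄'s editor]₅*: the pronoun c-commands this R-expression → coindexation would violate Principle C on *[Diego₄'s editor]₅*.
*Kenji₆*: the pronoun c-commands this R-expression → coindexation would violate Principle C on *Kenji₆*.

{1}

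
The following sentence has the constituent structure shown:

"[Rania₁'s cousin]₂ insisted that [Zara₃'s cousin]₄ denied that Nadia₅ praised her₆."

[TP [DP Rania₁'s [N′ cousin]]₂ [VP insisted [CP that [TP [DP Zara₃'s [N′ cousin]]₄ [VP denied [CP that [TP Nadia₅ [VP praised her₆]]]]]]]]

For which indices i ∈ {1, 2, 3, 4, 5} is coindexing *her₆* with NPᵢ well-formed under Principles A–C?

{1, 2, 3, 4}

*her* is a pronoun, so Principle B applies: it must be free in its binding domain.
Binding domain of *her₆*: the embedded TP, whose subject is Nadia₅.
*Rania₁* and the pronoun do not c-command one another → neither Principle B nor Principle C is at stake; coindexation permitted.
*[Rania₁'s cousin]₂* c-commands the pronoun but from outside its binding domain, and is not c-commanded by it → coindexation permitted.
*Zara₃* and the pronoun do not c-command one another → neither Principle B nor Principle C is at stake; coindexation permitted.
*[Zara₃'s cousin]₄* c-commands the pronoun but from outside its binding domain, and is not c-commanded by it → coindexation permitted.
*Nadia₅* c-commands the pronoun within its binding domain → coindexation would violate Principle B.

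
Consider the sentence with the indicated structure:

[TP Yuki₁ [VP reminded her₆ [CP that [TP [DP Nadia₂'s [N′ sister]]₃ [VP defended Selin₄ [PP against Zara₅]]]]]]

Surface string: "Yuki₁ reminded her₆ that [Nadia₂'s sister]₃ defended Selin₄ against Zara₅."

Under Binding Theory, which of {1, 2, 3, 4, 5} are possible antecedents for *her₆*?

none

*her* is a pronoun, so Principle B applies: it must be free in its binding domain.
Binding domain of *her₆*: the matrix TP, whose subject is Yuki₁.
*Yuki₁* c-commands the pronoun within its binding domain → coindexation would violate Principle B.
*Nadia₂*: the pronoun c-commands this R-expression → coindexation would violate Principle C on *Nadia₂*.
*[Nadia₂'s sister]₃*: the pronoun c-commands this R-expression → coindexation would violate Principle C on *[Nadia₂'s sister]₃*.
*Selin₄*: the pronoun c-commands this R-expression → coindexation would violate Principle C on *Selin₄*.
*Zara₅*: the pronoun c-commands this R-expression → coindexation would violate Principle C on *Zara₅*.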